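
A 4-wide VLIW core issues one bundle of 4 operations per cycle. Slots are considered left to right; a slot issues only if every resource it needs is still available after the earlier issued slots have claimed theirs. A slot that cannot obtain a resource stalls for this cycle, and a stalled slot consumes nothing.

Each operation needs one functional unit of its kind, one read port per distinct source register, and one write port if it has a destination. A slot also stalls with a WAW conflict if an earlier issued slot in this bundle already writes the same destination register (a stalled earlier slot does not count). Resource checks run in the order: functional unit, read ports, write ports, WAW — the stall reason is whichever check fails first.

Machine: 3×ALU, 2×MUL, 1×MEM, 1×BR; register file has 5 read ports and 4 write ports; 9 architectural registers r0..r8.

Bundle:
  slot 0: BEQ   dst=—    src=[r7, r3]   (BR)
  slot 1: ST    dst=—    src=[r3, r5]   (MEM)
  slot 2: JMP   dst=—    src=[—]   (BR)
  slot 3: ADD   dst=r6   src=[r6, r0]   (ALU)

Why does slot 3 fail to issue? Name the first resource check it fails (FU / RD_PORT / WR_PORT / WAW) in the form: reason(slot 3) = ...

[0] BR needs rd=2 wr=0: ok; after: ALU=3 MUL=2 MEM=1 BR=0, R=3, W=4
[1] MEM needs rd=2 wr=0: ok; after: ALU=3 MUL=2 MEM=0 BR=0, R=1, W=4
[2] BR needs rd=0 wr=0: FU; after: ALU=3 MUL=2 MEM=0 BR=0, R=1, W=4
[3] ALU needs rd=2 wr=1: RD_PORT; after: ALU=3 MUL=2 MEM=0 BR=0, R=1, W=4

reason(slot 3) = RD_PORT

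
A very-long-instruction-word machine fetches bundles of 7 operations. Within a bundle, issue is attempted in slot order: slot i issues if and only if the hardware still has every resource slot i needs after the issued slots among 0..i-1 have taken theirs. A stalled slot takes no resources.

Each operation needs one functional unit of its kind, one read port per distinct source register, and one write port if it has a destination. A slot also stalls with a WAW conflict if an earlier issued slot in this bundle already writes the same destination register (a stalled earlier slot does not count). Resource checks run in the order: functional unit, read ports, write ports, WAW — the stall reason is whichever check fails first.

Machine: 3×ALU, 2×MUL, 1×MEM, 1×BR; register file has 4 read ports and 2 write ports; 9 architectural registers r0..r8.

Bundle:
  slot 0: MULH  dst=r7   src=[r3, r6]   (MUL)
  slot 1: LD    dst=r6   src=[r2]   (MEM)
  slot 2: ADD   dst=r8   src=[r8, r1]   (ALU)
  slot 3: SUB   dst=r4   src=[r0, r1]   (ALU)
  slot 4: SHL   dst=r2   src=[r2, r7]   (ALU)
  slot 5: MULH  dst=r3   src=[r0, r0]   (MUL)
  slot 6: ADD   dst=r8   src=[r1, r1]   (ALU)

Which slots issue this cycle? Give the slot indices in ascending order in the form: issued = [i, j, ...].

issued = [0, 1]

(0) want 1×MUL +2rd +1wr — yes → AL3|MU1|ME1|BR1|rd2|wr1
(1) want 1×MEM +1rd +1wr — yes → AL3|MU1|ME0|BR1|rd1|wr0
(2) want 1×ALU +2rd +1wr — RD_PORT → AL3|MU1|ME0|BR1|rd1|wr0
(3) want 1×ALU +2rd +1wr — RD_PORT → AL3|MU1|ME0|BR1|rd1|wr0
(4) want 1×ALU +2rd +1wr — RD_PORT → AL3|MU1|ME0|BR1|rd1|wr0
(5) want 1×MUL +1rd +1wr — WR_PORT → AL3|MU1|ME0|BR1|rd1|wr0
(6) want 1×ALU +1rd +1wr — WR_PORT → AL3|MU1|ME0|BR1|rd1|wr0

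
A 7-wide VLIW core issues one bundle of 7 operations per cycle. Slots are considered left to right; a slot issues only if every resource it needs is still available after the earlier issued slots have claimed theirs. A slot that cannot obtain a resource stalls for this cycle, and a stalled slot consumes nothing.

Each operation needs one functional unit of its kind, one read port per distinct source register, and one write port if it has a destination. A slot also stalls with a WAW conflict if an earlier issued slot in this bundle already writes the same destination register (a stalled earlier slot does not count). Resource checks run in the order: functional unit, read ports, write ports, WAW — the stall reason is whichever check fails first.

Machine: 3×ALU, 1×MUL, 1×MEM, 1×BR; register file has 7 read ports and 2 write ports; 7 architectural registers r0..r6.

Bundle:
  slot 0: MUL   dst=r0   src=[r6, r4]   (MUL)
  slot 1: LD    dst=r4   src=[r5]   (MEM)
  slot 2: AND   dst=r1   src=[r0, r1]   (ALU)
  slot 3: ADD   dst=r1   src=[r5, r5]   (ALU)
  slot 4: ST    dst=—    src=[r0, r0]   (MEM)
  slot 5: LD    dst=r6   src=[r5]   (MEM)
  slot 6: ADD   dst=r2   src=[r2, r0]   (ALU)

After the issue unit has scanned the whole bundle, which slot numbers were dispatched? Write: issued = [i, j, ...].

#0 MUL src=r6,r4 dispatched  <A:3 Mu:0 Ld:1 B:1 rd:5 wr:1>
#1 MEM src=r5 dispatched  <A:3 Mu:0 Ld:0 B:1 rd:4 wr:0>
#2 ALU src=r0,r1 held:WR_PORT  <A:3 Mu:0 Ld:0 B:1 rd:4 wr:0>
#3 ALU src=r5,r5 held:WR_PORT  <A:3 Mu:0 Ld:0 B:1 rd:4 wr:0>
#4 MEM src=r0,r0 held:FU  <A:3 Mu:0 Ld:0 B:1 rd:4 wr:0>
#5 MEM src=r5 held:FU  <A:3 Mu:0 Ld:0 B:1 rd:4 wr:0>
#6 ALU src=r2,r0 held:WR_PORT  <A:3 Mu:0 Ld:0 B:1 rd:4 wr:0>

issued = [0, 1]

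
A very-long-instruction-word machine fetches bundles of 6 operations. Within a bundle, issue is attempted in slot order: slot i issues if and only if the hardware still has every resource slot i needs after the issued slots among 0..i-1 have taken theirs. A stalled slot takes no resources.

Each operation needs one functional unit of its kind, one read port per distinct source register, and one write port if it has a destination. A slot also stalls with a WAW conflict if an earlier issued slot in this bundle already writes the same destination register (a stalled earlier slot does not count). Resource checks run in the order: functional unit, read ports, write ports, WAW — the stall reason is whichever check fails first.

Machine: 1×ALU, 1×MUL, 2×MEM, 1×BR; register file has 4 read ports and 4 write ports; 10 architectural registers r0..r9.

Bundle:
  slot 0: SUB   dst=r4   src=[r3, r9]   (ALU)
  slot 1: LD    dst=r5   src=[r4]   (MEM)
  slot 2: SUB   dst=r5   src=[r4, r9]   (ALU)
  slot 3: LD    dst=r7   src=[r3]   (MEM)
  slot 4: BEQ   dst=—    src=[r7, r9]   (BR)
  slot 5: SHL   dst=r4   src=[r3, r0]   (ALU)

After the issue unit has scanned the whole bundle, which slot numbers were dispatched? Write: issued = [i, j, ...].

slot 0 (ALU): ISSUE — free A0,Mu1,Ld2,B1 rp2 wp3
slot 1 (MEM): ISSUE — free A0,Mu1,Ld1,B1 rp1 wp2
slot 2 (ALU): stall FU — free A0,Mu1,Ld1,B1 rp1 wp2
slot 3 (MEM): ISSUE — free A0,Mu1,Ld0,B1 rp0 wp1
slot 4 (BR): stall RD_PORT — free A0,Mu1,Ld0,B1 rp0 wp1
slot 5 (ALU): stall FU — free A0,Mu1,Ld0,B1 rp0 wp1

issued = [0, 1, 3]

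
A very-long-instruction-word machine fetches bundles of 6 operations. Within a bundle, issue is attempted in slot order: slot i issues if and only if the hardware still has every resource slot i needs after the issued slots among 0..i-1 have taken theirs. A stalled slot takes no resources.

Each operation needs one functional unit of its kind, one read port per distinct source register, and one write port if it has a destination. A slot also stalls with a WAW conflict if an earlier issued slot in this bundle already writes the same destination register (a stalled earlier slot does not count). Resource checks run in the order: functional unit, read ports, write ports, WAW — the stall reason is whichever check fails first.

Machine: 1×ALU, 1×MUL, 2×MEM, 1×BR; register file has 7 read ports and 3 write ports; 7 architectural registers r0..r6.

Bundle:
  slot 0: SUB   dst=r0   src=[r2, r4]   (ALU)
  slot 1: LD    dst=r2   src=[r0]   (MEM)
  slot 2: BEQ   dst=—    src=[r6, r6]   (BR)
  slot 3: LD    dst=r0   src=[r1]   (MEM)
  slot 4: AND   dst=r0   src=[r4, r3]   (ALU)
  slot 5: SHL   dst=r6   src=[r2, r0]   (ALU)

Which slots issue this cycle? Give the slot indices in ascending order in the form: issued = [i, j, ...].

[0] ALU needs rd=2 wr=1: ok; after: ALU=0 MUL=1 MEM=2 BR=1, R=5, W=2
[1] MEM needs rd=1 wr=1: ok; after: ALU=0 MUL=1 MEM=1 BR=1, R=4, W=1
[2] BR needs rd=1 wr=0: ok; after: ALU=0 MUL=1 MEM=1 BR=0, R=3, W=1
[3] MEM needs rd=1 wr=1: WAW; after: ALU=0 MUL=1 MEM=1 BR=0, R=3, W=1
[4] ALU needs rd=2 wr=1: FU; after: ALU=0 MUL=1 MEM=1 BR=0, R=3, W=1
[5] ALU needs rd=2 wr=1: FU; after: ALU=0 MUL=1 MEM=1 BR=0, R=3, W=1

issued = [0, 1, 2]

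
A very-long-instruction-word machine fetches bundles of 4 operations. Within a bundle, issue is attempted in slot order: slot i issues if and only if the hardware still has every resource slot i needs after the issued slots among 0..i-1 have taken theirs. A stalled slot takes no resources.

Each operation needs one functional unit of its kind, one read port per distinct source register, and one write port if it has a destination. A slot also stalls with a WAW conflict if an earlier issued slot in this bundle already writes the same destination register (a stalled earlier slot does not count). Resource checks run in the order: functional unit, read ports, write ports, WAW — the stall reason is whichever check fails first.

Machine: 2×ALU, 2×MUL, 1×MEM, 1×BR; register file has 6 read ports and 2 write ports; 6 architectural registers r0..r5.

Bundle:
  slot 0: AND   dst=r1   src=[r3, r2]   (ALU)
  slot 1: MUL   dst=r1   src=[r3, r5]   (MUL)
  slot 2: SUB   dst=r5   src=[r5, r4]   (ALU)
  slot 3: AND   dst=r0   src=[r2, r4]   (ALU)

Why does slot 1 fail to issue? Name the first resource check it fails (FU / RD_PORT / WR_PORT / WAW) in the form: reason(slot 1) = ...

reason(slot 1) = WAW

  0. ALU→r1 ⇒ go  {1A/2Mu/1Ld/1B | 4r 1w}
  1. MUL→r1 ⇒ no(WAW)  {1A/2Mu/1Ld/1B | 4r 1w}
  2. ALU→r5 ⇒ go  {0A/2Mu/1Ld/1B | 2r 0w}
  3. ALU→r0 ⇒ no(FU)  {0A/2Mu/1Ld/1B | 2r 0w}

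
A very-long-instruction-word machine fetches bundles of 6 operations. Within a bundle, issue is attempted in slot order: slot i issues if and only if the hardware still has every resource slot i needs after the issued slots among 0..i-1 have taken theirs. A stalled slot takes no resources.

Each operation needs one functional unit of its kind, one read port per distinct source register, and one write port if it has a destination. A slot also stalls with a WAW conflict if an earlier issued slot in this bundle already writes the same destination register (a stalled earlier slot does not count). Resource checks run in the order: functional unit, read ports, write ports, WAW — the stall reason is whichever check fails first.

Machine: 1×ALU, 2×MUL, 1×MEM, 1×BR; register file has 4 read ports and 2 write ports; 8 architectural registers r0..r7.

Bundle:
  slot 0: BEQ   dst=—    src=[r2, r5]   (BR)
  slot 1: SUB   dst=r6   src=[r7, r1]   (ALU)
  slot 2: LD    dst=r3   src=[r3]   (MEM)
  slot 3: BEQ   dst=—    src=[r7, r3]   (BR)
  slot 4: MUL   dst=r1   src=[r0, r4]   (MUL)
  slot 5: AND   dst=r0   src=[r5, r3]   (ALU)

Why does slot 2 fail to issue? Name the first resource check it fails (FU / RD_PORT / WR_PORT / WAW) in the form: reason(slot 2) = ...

reason(slot 2) = RD_PORT

(0) want 1×BR +2rd +0wr — yes → AL1|MU2|ME1|BR0|rd2|wr2
(1) want 1×ALU +2rd +1wr — yes → AL0|MU2|ME1|BR0|rd0|wr1
(2) want 1×MEM +1rd +1wr — RD_PORT → AL0|MU2|ME1|BR0|rd0|wr1
(3) want 1×BR +2rd +0wr — FU → AL0|MU2|ME1|BR0|rd0|wr1
(4) want 1×MUL +2rd +1wr — RD_PORT → AL0|MU2|ME1|BR0|rd0|wr1
(5) want 1×ALU +2rd +1wr — FU → AL0|MU2|ME1|BR0|rd0|wr1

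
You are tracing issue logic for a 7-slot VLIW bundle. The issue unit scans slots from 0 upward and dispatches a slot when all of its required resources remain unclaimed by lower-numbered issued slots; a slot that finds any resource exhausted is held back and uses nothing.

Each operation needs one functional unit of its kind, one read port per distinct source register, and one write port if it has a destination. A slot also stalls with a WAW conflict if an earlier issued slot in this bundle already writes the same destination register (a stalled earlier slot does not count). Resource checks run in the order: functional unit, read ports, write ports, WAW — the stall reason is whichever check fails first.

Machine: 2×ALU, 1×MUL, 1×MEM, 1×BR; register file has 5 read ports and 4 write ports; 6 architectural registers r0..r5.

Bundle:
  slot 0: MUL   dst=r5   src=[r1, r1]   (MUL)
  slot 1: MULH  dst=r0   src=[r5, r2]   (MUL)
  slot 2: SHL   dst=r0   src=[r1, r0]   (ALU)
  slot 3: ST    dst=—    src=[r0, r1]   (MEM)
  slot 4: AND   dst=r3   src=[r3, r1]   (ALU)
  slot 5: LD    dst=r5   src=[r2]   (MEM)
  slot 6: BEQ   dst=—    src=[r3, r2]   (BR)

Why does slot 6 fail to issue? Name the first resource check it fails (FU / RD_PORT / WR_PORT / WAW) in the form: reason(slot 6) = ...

#0 MUL src=r1,r1 dispatched  <A:2 Mu:0 Ld:1 B:1 rd:4 wr:3>
#1 MUL src=r5,r2 held:FU  <A:2 Mu:0 Ld:1 B:1 rd:4 wr:3>
#2 ALU src=r1,r0 dispatched  <A:1 Mu:0 Ld:1 B:1 rd:2 wr:2>
#3 MEM src=r0,r1 dispatched  <A:1 Mu:0 Ld:0 B:1 rd:0 wr:2>
#4 ALU src=r3,r1 held:RD_PORT  <A:1 Mu:0 Ld:0 B:1 rd:0 wr:2>
#5 MEM src=r2 held:FU  <A:1 Mu:0 Ld:0 B:1 rd:0 wr:2>
#6 BR src=r3,r2 held:RD_PORT  <A:1 Mu:0 Ld:0 B:1 rd:0 wr:2>

reason(slot 6) = RD_PORT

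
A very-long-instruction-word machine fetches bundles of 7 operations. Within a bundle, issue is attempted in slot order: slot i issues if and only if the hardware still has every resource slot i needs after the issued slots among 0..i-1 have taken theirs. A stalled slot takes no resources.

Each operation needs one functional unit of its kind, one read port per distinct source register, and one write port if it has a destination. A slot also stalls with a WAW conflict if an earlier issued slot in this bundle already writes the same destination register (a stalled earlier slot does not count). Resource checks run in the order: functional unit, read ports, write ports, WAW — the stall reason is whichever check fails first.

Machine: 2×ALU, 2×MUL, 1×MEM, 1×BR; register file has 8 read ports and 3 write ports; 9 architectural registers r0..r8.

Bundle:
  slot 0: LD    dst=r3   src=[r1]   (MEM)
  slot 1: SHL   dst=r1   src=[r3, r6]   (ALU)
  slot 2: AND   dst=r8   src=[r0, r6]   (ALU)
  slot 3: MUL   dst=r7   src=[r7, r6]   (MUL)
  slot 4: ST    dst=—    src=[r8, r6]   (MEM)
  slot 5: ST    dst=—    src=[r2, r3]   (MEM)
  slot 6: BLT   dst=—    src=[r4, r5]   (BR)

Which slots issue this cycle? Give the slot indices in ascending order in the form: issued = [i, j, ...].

issued = [0, 1, 2, 6]

  0. MEM→r3 ⇒ go  {2A/2Mu/0Ld/1B | 7r 2w}
  1. ALU→r1 ⇒ go  {1A/2Mu/0Ld/1B | 5r 1w}
  2. ALU→r8 ⇒ go  {0A/2Mu/0Ld/1B | 3r 0w}
  3. MUL→r7 ⇒ no(WR_PORT)  {0A/2Mu/0Ld/1B | 3r 0w}
  4. MEM ⇒ no(FU)  {0A/2Mu/0Ld/1B | 3r 0w}
  5. MEM ⇒ no(FU)  {0A/2Mu/0Ld/1B | 3r 0w}
  6. BR ⇒ go  {0A/2Mu/0Ld/0B | 1r 0w}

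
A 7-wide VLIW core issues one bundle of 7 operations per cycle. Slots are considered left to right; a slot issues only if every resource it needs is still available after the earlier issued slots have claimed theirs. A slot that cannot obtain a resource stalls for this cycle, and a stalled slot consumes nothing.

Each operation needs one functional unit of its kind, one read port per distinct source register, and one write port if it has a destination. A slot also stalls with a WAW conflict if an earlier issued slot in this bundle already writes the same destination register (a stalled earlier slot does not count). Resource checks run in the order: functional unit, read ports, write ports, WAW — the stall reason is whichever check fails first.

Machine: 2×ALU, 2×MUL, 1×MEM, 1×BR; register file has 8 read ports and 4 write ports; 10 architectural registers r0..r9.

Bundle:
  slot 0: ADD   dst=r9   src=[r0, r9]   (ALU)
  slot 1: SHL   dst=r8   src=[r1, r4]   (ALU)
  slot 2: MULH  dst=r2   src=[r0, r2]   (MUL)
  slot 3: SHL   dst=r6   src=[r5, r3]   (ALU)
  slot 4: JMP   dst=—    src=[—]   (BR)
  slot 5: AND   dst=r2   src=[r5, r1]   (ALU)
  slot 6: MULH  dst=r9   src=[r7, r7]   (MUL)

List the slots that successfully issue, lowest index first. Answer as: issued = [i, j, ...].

[0] ALU needs rd=2 wr=1: ok; after: ALU=1 MUL=2 MEM=1 BR=1, R=6, W=3
[1] ALU needs rd=2 wr=1: ok; after: ALU=0 MUL=2 MEM=1 BR=1, R=4, W=2
[2] MUL needs rd=2 wr=1: ok; after: ALU=0 MUL=1 MEM=1 BR=1, R=2, W=1
[3] ALU needs rd=2 wr=1: FU; after: ALU=0 MUL=1 MEM=1 BR=1, R=2, W=1
[4] BR needs rd=0 wr=0: ok; after: ALU=0 MUL=1 MEM=1 BR=0, R=2, W=1
[5] ALU needs rd=2 wr=1: FU; after: ALU=0 MUL=1 MEM=1 BR=0, R=2, W=1
[6] MUL needs rd=1 wr=1: WAW; after: ALU=0 MUL=1 MEM=1 BR=0, R=2, W=1

issued = [0, 1, 2, 4]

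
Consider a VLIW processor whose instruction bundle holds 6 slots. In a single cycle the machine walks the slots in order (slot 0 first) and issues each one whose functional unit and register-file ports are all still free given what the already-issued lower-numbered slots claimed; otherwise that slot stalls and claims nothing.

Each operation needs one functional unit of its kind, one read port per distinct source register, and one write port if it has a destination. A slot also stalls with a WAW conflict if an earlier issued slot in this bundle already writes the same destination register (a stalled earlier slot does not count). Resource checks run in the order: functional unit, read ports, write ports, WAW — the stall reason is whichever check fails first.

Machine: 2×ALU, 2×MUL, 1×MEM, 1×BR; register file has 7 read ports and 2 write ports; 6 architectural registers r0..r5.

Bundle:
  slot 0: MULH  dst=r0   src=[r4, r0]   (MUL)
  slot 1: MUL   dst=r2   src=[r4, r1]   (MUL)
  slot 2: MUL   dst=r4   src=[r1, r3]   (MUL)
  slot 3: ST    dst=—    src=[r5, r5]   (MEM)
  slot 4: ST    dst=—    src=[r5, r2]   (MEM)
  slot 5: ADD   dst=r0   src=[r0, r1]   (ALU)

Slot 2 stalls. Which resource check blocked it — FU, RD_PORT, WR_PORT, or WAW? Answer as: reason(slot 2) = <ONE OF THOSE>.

(0) want 1×MUL +2rd +1wr — yes → AL2|MU1|ME1|BR1|rd5|wr1
(1) want 1×MUL +2rd +1wr — yes → AL2|MU0|ME1|BR1|rd3|wr0
(2) want 1×MUL +2rd +1wr — FU → AL2|MU0|ME1|BR1|rd3|wr0
(3) want 1×MEM +1rd +0wr — yes → AL2|MU0|ME0|BR1|rd2|wr0
(4) want 1×MEM +2rd +0wr — FU → AL2|MU0|ME0|BR1|rd2|wr0
(5) want 1×ALU +2rd +1wr — WR_PORT → AL2|MU0|ME0|BR1|rd2|wr0

reason(slot 2) = FU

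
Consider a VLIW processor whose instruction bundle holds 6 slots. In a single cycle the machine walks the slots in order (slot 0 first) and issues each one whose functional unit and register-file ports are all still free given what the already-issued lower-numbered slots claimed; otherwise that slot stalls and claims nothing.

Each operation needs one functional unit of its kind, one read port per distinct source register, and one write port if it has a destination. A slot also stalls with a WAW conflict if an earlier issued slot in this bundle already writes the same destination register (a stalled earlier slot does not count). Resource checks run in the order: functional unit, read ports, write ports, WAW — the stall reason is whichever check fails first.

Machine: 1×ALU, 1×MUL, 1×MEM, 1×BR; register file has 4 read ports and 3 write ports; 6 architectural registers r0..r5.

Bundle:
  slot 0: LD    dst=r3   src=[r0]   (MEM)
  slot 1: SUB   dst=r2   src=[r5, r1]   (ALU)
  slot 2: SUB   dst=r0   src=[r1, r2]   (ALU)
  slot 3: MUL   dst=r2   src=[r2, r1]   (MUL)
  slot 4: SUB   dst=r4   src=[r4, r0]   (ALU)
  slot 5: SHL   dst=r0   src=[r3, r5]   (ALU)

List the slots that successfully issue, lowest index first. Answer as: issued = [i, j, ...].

issued = [0, 1]

  0. MEM→r3 ⇒ go  {1A/1Mu/0Ld/1B | 3r 2w}
  1. ALU→r2 ⇒ go  {0A/1Mu/0Ld/1B | 1r 1w}
  2. ALU→r0 ⇒ no(FU)  {0A/1Mu/0Ld/1B | 1r 1w}
  3. MUL→r2 ⇒ no(RD_PORT)  {0A/1Mu/0Ld/1B | 1r 1w}
  4. ALU→r4 ⇒ no(FU)  {0A/1Mu/0Ld/1B | 1r 1w}
  5. ALU→r0 ⇒ no(FU)  {0A/1Mu/0Ld/1B | 1r 1w}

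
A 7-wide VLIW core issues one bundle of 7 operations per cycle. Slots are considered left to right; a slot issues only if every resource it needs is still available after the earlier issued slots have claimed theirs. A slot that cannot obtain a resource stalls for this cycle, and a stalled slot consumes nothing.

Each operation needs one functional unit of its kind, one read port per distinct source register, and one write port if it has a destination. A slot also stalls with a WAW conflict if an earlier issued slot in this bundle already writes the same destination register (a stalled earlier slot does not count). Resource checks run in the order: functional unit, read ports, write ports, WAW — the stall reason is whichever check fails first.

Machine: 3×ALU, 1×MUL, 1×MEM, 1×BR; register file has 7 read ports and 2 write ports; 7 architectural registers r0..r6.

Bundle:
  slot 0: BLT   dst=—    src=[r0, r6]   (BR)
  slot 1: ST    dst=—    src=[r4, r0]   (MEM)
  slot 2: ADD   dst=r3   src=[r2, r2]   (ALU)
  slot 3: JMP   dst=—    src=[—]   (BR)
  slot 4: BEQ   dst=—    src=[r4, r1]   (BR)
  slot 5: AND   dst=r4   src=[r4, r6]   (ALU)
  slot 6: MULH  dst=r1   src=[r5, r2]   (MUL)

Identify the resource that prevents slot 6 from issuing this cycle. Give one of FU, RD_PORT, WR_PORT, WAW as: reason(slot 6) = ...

reason(slot 6) = RD_PORT

[0] BR needs rd=2 wr=0: ok; after: ALU=3 MUL=1 MEM=1 BR=0, R=5, W=2
[1] MEM needs rd=2 wr=0: ok; after: ALU=3 MUL=1 MEM=0 BR=0, R=3, W=2
[2] ALU needs rd=1 wr=1: ok; after: ALU=2 MUL=1 MEM=0 BR=0, R=2, W=1
[3] BR needs rd=0 wr=0: FU; after: ALU=2 MUL=1 MEM=0 BR=0, R=2, W=1
[4] BR needs rd=2 wr=0: FU; after: ALU=2 MUL=1 MEM=0 BR=0, R=2, W=1
[5] ALU needs rd=2 wr=1: ok; after: ALU=1 MUL=1 MEM=0 BR=0, R=0, W=0
[6] MUL needs rd=2 wr=1: RD_PORT; after: ALU=1 MUL=1 MEM=0 BR=0, R=0, W=0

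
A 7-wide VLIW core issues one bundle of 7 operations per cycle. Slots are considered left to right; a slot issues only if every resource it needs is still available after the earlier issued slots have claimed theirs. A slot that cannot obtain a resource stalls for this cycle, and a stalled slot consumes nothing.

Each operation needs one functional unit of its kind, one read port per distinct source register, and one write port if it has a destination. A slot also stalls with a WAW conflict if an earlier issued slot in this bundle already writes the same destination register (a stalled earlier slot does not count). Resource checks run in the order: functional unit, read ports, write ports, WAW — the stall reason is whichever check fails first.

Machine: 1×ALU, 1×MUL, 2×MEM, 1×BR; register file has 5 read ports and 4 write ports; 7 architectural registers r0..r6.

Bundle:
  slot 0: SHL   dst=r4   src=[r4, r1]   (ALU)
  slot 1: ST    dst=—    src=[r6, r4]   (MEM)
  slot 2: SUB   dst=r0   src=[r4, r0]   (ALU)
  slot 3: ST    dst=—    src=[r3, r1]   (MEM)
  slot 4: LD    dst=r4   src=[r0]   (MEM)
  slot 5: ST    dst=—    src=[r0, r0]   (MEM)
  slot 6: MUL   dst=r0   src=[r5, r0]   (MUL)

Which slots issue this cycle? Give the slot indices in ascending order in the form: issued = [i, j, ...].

slot 0 (ALU): ISSUE — free A0,Mu1,Ld2,B1 rp3 wp3
slot 1 (MEM): ISSUE — free A0,Mu1,Ld1,B1 rp1 wp3
slot 2 (ALU): stall FU — free A0,Mu1,Ld1,B1 rp1 wp3
slot 3 (MEM): stall RD_PORT — free A0,Mu1,Ld1,B1 rp1 wp3
slot 4 (MEM): stall WAW — free A0,Mu1,Ld1,B1 rp1 wp3
slot 5 (MEM): ISSUE — free A0,Mu1,Ld0,B1 rp0 wp3
slot 6 (MUL): stall RD_PORT — free A0,Mu1,Ld0,B1 rp0 wp3

issued = [0, 1, 5]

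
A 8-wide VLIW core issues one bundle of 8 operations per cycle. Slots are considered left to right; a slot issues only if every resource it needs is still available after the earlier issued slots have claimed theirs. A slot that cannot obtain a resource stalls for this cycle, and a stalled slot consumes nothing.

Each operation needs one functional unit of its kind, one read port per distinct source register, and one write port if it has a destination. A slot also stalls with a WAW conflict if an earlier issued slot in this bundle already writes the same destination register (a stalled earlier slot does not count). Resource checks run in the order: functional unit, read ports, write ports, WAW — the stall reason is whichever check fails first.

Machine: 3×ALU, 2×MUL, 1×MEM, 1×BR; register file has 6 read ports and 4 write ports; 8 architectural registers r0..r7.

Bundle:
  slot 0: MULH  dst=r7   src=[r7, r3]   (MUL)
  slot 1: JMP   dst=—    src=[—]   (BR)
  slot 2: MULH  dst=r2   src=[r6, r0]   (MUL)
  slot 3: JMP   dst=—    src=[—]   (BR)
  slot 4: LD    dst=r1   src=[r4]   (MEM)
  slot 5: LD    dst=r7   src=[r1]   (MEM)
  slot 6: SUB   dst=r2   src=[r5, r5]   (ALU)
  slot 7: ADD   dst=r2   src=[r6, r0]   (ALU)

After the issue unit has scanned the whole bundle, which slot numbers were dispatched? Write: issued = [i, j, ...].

#0 MUL src=r7,r3 dispatched  <A:3 Mu:1 Ld:1 B:1 rd:4 wr:3>
#1 BR src=- dispatched  <A:3 Mu:1 Ld:1 B:0 rd:4 wr:3>
#2 MUL src=r6,r0 dispatched  <A:3 Mu:0 Ld:1 B:0 rd:2 wr:2>
#3 BR src=- held:FU  <A:3 Mu:0 Ld:1 B:0 rd:2 wr:2>
#4 MEM src=r4 dispatched  <A:3 Mu:0 Ld:0 B:0 rd:1 wr:1>
#5 MEM src=r1 held:FU  <A:3 Mu:0 Ld:0 B:0 rd:1 wr:1>
#6 ALU src=r5,r5 held:WAW  <A:3 Mu:0 Ld:0 B:0 rd:1 wr:1>
#7 ALU src=r6,r0 held:RD_PORT  <A:3 Mu:0 Ld:0 B:0 rd:1 wr:1>

issued = [0, 1, 2, 4]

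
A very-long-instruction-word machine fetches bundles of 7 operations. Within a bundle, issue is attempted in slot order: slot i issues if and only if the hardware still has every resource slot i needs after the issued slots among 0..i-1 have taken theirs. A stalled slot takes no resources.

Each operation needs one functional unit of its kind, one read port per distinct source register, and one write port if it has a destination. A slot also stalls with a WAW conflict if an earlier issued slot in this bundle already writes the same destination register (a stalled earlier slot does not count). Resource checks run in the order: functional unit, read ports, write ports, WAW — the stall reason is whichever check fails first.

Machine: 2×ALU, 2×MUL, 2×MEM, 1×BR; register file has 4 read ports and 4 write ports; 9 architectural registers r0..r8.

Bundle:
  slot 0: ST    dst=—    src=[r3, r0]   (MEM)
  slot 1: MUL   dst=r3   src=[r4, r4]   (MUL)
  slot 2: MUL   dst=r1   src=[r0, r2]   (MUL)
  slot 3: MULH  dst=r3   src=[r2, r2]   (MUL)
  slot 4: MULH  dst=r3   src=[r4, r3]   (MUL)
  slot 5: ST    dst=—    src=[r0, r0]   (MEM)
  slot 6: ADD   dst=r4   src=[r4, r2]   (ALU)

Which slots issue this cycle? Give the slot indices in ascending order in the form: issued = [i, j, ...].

(0) want 1×MEM +2rd +0wr — yes → AL2|MU2|ME1|BR1|rd2|wr4
(1) want 1×MUL +1rd +1wr — yes → AL2|MU1|ME1|BR1|rd1|wr3
(2) want 1×MUL +2rd +1wr — RD_PORT → AL2|MU1|ME1|BR1|rd1|wr3
(3) want 1×MUL +1rd +1wr — WAW → AL2|MU1|ME1|BR1|rd1|wr3
(4) want 1×MUL +2rd +1wr — RD_PORT → AL2|MU1|ME1|BR1|rd1|wr3
(5) want 1×MEM +1rd +0wr — yes → AL2|MU1|ME0|BR1|rd0|wr3
(6) want 1×ALU +2rd +1wr — RD_PORT → AL2|MU1|ME0|BR1|rd0|wr3

issued = [0, 1, 5]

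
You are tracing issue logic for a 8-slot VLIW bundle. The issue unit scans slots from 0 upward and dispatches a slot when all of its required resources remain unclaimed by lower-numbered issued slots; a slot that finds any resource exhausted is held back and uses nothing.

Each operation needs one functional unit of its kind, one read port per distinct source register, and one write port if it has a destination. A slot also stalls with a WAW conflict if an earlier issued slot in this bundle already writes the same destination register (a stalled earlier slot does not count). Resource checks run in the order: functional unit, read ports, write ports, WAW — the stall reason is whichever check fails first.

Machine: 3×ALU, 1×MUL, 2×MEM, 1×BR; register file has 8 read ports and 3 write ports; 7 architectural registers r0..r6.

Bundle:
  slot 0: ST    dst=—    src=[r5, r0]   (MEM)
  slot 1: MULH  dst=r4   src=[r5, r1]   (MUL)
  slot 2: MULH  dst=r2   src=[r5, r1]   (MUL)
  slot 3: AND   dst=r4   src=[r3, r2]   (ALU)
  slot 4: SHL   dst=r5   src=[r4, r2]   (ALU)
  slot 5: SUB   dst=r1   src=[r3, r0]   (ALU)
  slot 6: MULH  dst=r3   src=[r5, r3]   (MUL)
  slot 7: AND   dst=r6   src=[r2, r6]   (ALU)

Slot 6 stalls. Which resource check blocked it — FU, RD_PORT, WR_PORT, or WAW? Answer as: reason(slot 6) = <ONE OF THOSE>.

#0 MEM src=r5,r0 dispatched  <A:3 Mu:1 Ld:1 B:1 rd:6 wr:3>
#1 MUL src=r5,r1 dispatched  <A:3 Mu:0 Ld:1 B:1 rd:4 wr:2>
#2 MUL src=r5,r1 held:FU  <A:3 Mu:0 Ld:1 B:1 rd:4 wr:2>
#3 ALU src=r3,r2 held:WAW  <A:3 Mu:0 Ld:1 B:1 rd:4 wr:2>
#4 ALU src=r4,r2 dispatched  <A:2 Mu:0 Ld:1 B:1 rd:2 wr:1>
#5 ALU src=r3,r0 dispatched  <A:1 Mu:0 Ld:1 B:1 rd:0 wr:0>
#6 MUL src=r5,r3 held:FU  <A:1 Mu:0 Ld:1 B:1 rd:0 wr:0>
#7 ALU src=r2,r6 held:RD_PORT  <A:1 Mu:0 Ld:1 B:1 rd:0 wr:0>

reason(slot 6) = FU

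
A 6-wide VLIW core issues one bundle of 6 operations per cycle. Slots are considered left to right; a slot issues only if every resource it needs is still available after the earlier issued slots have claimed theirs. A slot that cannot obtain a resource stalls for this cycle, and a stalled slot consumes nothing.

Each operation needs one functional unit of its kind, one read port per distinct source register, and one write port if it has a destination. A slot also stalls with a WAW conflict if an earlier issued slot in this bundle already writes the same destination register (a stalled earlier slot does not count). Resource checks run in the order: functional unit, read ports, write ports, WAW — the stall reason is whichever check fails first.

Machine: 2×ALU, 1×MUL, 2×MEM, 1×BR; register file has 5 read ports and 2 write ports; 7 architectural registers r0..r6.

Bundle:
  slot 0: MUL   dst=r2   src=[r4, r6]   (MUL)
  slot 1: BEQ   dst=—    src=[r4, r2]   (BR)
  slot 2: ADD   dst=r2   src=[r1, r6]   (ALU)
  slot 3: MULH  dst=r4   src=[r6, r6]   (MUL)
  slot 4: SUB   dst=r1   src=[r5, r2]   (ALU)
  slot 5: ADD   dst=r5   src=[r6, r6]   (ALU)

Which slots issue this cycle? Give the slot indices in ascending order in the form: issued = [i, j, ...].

slot 0 (MUL): ISSUE — free A2,Mu0,Ld2,B1 rp3 wp1
slot 1 (BR): ISSUE — free A2,Mu0,Ld2,B0 rp1 wp1
slot 2 (ALU): stall RD_PORT — free A2,Mu0,Ld2,B0 rp1 wp1
slot 3 (MUL): stall FU — free A2,Mu0,Ld2,B0 rp1 wp1
slot 4 (ALU): stall RD_PORT — free A2,Mu0,Ld2,B0 rp1 wp1
slot 5 (ALU): ISSUE — free A1,Mu0,Ld2,B0 rp0 wp0

issued = [0, 1, 5]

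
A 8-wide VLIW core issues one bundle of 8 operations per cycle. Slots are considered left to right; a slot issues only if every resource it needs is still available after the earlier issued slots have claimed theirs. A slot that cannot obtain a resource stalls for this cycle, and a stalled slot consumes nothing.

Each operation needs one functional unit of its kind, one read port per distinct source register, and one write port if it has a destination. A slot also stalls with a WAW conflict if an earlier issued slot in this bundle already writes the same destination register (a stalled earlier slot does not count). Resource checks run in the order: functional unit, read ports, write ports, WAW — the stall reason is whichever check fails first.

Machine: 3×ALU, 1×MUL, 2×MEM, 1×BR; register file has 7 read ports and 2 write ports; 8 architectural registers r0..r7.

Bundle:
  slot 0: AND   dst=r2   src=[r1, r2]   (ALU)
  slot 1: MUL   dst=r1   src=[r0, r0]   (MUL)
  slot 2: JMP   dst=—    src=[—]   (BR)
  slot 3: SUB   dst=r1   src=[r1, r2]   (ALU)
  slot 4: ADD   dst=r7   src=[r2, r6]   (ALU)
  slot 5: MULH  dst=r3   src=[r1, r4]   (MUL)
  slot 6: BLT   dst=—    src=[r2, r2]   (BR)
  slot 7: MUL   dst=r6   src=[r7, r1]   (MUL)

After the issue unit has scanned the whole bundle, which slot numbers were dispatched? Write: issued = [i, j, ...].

issued = [0, 1, 2]

  0. ALU→r2 ⇒ go  {2A/1Mu/2Ld/1B | 5r 1w}
  1. MUL→r1 ⇒ go  {2A/0Mu/2Ld/1B | 4r 0w}
  2. BR ⇒ go  {2A/0Mu/2Ld/0B | 4r 0w}
  3. ALU→r1 ⇒ no(WR_PORT)  {2A/0Mu/2Ld/0B | 4r 0w}
  4. ALU→r7 ⇒ no(WR_PORT)  {2A/0Mu/2Ld/0B | 4r 0w}
  5. MUL→r3 ⇒ no(FU)  {2A/0Mu/2Ld/0B | 4r 0w}
  6. BR ⇒ no(FU)  {2A/0Mu/2Ld/0B | 4r 0w}
  7. MUL→r6 ⇒ no(FU)  {2A/0Mu/2Ld/0B | 4r 0w}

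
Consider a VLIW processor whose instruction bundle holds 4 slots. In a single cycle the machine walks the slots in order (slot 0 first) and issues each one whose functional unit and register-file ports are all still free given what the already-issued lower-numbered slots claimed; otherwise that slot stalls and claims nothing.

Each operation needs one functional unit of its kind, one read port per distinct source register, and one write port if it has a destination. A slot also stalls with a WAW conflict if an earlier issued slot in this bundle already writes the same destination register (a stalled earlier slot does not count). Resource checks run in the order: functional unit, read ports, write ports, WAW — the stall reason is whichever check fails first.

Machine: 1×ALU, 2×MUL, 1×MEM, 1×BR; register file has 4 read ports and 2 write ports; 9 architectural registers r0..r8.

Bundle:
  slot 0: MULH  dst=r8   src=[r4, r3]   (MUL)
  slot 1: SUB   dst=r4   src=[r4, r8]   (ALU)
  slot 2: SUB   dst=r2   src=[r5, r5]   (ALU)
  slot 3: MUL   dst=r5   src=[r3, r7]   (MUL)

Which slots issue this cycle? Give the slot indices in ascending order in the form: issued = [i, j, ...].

issued = [0, 1]

[0] MUL needs rd=2 wr=1: ok; after: ALU=1 MUL=1 MEM=1 BR=1, R=2, W=1
[1] ALU needs rd=2 wr=1: ok; after: ALU=0 MUL=1 MEM=1 BR=1, R=0, W=0
[2] ALU needs rd=1 wr=1: FU; after: ALU=0 MUL=1 MEM=1 BR=1, R=0, W=0
[3] MUL needs rd=2 wr=1: RD_PORT; after: ALU=0 MUL=1 MEM=1 BR=1, R=0, W=0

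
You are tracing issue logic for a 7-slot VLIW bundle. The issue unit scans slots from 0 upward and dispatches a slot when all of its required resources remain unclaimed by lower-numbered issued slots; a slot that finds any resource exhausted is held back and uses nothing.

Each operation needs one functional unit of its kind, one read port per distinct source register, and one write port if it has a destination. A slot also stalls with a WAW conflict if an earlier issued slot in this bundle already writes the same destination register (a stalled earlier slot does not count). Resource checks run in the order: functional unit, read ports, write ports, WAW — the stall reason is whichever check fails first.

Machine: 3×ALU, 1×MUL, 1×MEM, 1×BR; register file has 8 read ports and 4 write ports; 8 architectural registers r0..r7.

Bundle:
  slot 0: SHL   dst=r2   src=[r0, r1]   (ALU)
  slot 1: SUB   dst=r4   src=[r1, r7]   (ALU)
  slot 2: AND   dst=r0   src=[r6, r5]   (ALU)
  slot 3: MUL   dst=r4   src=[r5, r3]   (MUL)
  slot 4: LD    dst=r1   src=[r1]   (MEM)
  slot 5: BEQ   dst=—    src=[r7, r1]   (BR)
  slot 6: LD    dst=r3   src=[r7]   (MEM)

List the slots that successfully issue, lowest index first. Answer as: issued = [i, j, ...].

  0. ALU→r2 ⇒ go  {2A/1Mu/1Ld/1B | 6r 3w}
  1. ALU→r4 ⇒ go  {1A/1Mu/1Ld/1B | 4r 2w}
  2. ALU→r0 ⇒ go  {0A/1Mu/1Ld/1B | 2r 1w}
  3. MUL→r4 ⇒ no(WAW)  {0A/1Mu/1Ld/1B | 2r 1w}
  4. MEM→r1 ⇒ go  {0A/1Mu/0Ld/1B | 1r 0w}
  5. BR ⇒ no(RD_PORT)  {0A/1Mu/0Ld/1B | 1r 0w}
  6. MEM→r3 ⇒ no(FU)  {0A/1Mu/0Ld/1B | 1r 0w}

issued = [0, 1, 2, 4]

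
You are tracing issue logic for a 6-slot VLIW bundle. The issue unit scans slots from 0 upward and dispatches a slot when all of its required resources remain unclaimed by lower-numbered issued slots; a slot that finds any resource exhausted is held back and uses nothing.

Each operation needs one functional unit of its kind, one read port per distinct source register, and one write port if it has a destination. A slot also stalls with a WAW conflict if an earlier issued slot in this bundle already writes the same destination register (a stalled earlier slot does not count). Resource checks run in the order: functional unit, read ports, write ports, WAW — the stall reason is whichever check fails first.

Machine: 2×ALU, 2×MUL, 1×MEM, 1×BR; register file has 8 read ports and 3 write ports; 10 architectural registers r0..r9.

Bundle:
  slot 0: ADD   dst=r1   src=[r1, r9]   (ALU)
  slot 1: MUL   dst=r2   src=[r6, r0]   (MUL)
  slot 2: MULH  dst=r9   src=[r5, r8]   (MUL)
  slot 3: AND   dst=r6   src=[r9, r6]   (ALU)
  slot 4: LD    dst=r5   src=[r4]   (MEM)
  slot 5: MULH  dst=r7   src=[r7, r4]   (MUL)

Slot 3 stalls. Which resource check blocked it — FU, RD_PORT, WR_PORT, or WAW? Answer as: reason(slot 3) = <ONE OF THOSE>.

reason(slot 3) = WR_PORT

(0) want 1×ALU +2rd +1wr — yes → AL1|MU2|ME1|BR1|rd6|wr2
(1) want 1×MUL +2rd +1wr — yes → AL1|MU1|ME1|BR1|rd4|wr1
(2) want 1×MUL +2rd +1wr — yes → AL1|MU0|ME1|BR1|rd2|wr0
(3) want 1×ALU +2rd +1wr — WR_PORT → AL1|MU0|ME1|BR1|rd2|wr0
(4) want 1×MEM +1rd +1wr — WR_PORT → AL1|MU0|ME1|BR1|rd2|wr0
(5) want 1×MUL +2rd +1wr — FU → AL1|MU0|ME1|BR1|rd2|wr0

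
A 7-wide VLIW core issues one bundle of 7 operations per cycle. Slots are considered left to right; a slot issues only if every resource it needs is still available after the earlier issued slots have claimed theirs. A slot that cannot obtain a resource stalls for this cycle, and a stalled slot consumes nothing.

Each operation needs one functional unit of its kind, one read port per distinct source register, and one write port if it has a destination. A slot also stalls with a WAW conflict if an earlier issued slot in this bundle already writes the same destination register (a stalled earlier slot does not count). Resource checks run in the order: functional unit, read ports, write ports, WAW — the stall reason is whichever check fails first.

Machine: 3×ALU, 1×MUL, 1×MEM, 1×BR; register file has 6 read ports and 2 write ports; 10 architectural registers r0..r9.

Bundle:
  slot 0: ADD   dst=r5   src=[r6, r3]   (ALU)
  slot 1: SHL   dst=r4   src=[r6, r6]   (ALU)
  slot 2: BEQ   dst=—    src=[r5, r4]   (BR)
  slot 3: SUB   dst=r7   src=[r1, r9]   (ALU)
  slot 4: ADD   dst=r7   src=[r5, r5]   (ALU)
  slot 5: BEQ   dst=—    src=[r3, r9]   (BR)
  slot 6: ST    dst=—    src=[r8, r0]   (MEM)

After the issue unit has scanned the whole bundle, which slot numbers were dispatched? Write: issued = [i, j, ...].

[0] ALU needs rd=2 wr=1: ok; after: ALU=2 MUL=1 MEM=1 BR=1, R=4, W=1
[1] ALU needs rd=1 wr=1: ok; after: ALU=1 MUL=1 MEM=1 BR=1, R=3, W=0
[2] BR needs rd=2 wr=0: ok; after: ALU=1 MUL=1 MEM=1 BR=0, R=1, W=0
[3] ALU needs rd=2 wr=1: RD_PORT; after: ALU=1 MUL=1 MEM=1 BR=0, R=1, W=0
[4] ALU needs rd=1 wr=1: WR_PORT; after: ALU=1 MUL=1 MEM=1 BR=0, R=1, W=0
[5] BR needs rd=2 wr=0: FU; after: ALU=1 MUL=1 MEM=1 BR=0, R=1, W=0
[6] MEM needs rd=2 wr=0: RD_PORT; after: ALU=1 MUL=1 MEM=1 BR=0, R=1, W=0

issued = [0, 1, 2]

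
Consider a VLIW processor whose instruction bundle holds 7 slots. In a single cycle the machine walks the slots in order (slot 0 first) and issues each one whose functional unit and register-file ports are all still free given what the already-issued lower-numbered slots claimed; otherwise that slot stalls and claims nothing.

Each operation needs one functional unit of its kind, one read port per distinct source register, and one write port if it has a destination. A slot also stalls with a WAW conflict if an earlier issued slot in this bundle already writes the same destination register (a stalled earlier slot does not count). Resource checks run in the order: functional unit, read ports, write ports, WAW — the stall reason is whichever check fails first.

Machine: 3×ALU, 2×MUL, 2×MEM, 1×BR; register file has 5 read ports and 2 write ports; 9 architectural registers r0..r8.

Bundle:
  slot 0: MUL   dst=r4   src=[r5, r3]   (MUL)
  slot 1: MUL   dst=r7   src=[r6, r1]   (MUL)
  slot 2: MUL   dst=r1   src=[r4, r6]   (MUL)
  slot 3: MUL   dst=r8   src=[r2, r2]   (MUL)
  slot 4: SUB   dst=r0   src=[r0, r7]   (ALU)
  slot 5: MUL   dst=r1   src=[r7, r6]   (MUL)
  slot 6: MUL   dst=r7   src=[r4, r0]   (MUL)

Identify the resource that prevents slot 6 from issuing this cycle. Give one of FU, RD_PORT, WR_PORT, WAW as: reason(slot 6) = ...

reason(slot 6) = FU

#0 MUL src=r5,r3 dispatched  <A:3 Mu:1 Ld:2 B:1 rd:3 wr:1>
#1 MUL src=r6,r1 dispatched  <A:3 Mu:0 Ld:2 B:1 rd:1 wr:0>
#2 MUL src=r4,r6 held:FU  <A:3 Mu:0 Ld:2 B:1 rd:1 wr:0>
#3 MUL src=r2,r2 held:FU  <A:3 Mu:0 Ld:2 B:1 rd:1 wr:0>
#4 ALU src=r0,r7 held:RD_PORT  <A:3 Mu:0 Ld:2 B:1 rd:1 wr:0>
#5 MUL src=r7,r6 held:FU  <A:3 Mu:0 Ld:2 B:1 rd:1 wr:0>
#6 MUL src=r4,r0 held:FU  <A:3 Mu:0 Ld:2 B:1 rd:1 wr:0>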